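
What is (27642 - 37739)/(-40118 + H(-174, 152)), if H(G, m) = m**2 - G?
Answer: 10097/16840 ≈ 0.59958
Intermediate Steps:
(27642 - 37739)/(-40118 + H(-174, 152)) = (27642 - 37739)/(-40118 + (152**2 - 1*(-174))) = -10097/(-40118 + (23104 + 174)) = -10097/(-40118 + 23278) = -10097/(-16840) = -10097*(-1/16840) = 10097/16840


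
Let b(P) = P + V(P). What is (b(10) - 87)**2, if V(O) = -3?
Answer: 6400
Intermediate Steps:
b(P) = -3 + P (b(P) = P - 3 = -3 + P)
(b(10) - 87)**2 = ((-3 + 10) - 87)**2 = (7 - 87)**2 = (-80)**2 = 6400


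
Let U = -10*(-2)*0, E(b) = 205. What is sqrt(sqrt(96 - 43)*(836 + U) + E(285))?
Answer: sqrt(205 + 836*sqrt(53)) ≈ 79.317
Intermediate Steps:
U = 0 (U = 20*0 = 0)
sqrt(sqrt(96 - 43)*(836 + U) + E(285)) = sqrt(sqrt(96 - 43)*(836 + 0) + 205) = sqrt(sqrt(53)*836 + 205) = sqrt(836*sqrt(53) + 205) = sqrt(205 + 836*sqrt(53))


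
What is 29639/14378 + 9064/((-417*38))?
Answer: 169668701/113916894 ≈ 1.4894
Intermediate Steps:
29639/14378 + 9064/((-417*38)) = 29639*(1/14378) + 9064/(-15846) = 29639/14378 + 9064*(-1/15846) = 29639/14378 - 4532/7923 = 169668701/113916894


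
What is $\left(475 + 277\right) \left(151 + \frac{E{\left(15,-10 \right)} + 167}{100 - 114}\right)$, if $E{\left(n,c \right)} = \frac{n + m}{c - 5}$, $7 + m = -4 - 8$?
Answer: $\frac{10979576}{105} \approx 1.0457 \cdot 10^{5}$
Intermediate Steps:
$m = -19$ ($m = -7 - 12 = -19$)
$E{\left(n,c \right)} = \frac{-19 + n}{-5 + c}$ ($E{\left(n,c \right)} = \frac{n - 19}{c - 5} = \frac{-19 + n}{-5 + c}$)
$\left(475 + 277\right) \left(151 + \frac{E{\left(15,-10 \right)} + 167}{100 - 114}\right) = \left(475 + 277\right) \left(151 + \frac{\frac{-19 + 15}{-5 - 10} + 167}{100 - 114}\right) = 752 \left(151 + \frac{\frac{1}{-15} \left(-4\right) + 167}{-14}\right) = 752 \left(151 + \left(\left(- \frac{1}{15}\right) \left(-4\right) + 167\right) \left(- \frac{1}{14}\right)\right) = 752 \left(151 + \left(\frac{4}{15} + 167\right) \left(- \frac{1}{14}\right)\right) = 752 \left(151 + \frac{2509}{15} \left(- \frac{1}{14}\right)\right) = 752 \left(151 - \frac{2509}{210}\right) = 752 \cdot \frac{29201}{210} = \frac{10979576}{105}$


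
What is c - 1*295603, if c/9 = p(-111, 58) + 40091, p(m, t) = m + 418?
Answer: 67979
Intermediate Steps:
p(m, t) = 418 + m
c = 363582 (c = 9*((418 - 111) + 40091) = 9*(307 + 40091) = 9*40398 = 363582)
c - 1*295603 = 363582 - 1*295603 = 363582 - 295603 = 67979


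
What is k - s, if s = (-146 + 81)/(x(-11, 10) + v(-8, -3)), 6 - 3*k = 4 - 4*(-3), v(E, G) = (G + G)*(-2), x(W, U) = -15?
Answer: -25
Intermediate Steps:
v(E, G) = -4*G (v(E, G) = (2*G)*(-2) = -4*G)
k = -10/3 (k = 2 - (4 - 4*(-3))/3 = 2 - (4 + 12)/3 = 2 - 1/3*16 = 2 - 16/3 = -10/3 ≈ -3.3333)
s = 65/3 (s = (-146 + 81)/(-15 - 4*(-3)) = -65/(-15 + 12) = -65/(-3) = -65*(-1/3) = 65/3 ≈ 21.667)
k - s = -10/3 - 1*65/3 = -10/3 - 65/3 = -25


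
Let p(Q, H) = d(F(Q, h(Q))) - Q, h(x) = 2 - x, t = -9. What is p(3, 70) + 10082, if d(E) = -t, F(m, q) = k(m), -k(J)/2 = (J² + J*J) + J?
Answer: 10088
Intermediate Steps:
k(J) = -4*J² - 2*J (k(J) = -2*((J² + J*J) + J) = -2*((J² + J²) + J) = -2*(2*J² + J) = -2*(J + 2*J²) = -4*J² - 2*J)
F(m, q) = -2*m*(1 + 2*m)
d(E) = 9 (d(E) = -1*(-9) = 9)
p(Q, H) = 9 - Q
p(3, 70) + 10082 = (9 - 1*3) + 10082 = (9 - 3) + 10082 = 6 + 10082 = 10088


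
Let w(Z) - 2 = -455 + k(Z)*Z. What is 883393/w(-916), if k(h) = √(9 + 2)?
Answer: 57168147/1289201 - 115598284*√11/1289201 ≈ -253.05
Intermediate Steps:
k(h) = √11
w(Z) = -453 + Z*√11 (w(Z) = 2 + (-455 + √11*Z) = 2 + (-455 + Z*√11) = -453 + Z*√11)
883393/w(-916) = 883393/(-453 - 916*√11)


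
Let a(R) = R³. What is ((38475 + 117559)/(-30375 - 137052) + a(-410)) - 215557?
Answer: -11575326484873/167427 ≈ -6.9137e+7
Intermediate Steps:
((38475 + 117559)/(-30375 - 137052) + a(-410)) - 215557 = ((38475 + 117559)/(-30375 - 137052) + (-410)³) - 215557 = (156034/(-167427) - 68921000) - 215557 = (156034*(-1/167427) - 68921000) - 215557 = (-156034/167427 - 68921000) - 215557 = -11539236423034/167427 - 215557 = -11575326484873/167427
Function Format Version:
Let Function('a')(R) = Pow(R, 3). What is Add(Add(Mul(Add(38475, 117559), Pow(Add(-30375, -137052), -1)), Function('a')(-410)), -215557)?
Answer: Rational(-11575326484873, 167427) ≈ -6.9137e+7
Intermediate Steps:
Add(Add(Mul(Add(38475, 117559), Pow(Add(-30375, -137052), -1)), Function('a')(-410)), -215557) = Add(Add(Mul(Add(38475, 117559), Pow(Add(-30375, -137052), -1)), Pow(-410, 3)), -215557) = Add(Add(Mul(156034, Pow(-167427, -1)), -68921000), -215557) = Add(Add(Mul(156034, Rational(-1, 167427)), -68921000), -215557) = Add(Add(Rational(-156034, 167427), -68921000), -215557) = Add(Rational(-11539236423034, 167427), -215557) = Rational(-11575326484873, 167427)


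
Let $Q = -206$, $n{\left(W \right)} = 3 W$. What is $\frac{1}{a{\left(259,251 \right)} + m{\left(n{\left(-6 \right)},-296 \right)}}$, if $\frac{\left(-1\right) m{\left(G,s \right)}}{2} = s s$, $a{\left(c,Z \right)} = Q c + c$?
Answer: $- \frac{1}{228327} \approx -4.3797 \cdot 10^{-6}$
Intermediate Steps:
$a{\left(c,Z \right)} = - 205 c$ ($a{\left(c,Z \right)} = - 206 c + c = - 205 c$)
$m{\left(G,s \right)} = - 2 s^{2}$ ($m{\left(G,s \right)} = - 2 s s = - 2 s^{2}$)
$\frac{1}{a{\left(259,251 \right)} + m{\left(n{\left(-6 \right)},-296 \right)}} = \frac{1}{\left(-205\right) 259 - 2 \left(-296\right)^{2}} = \frac{1}{-53095 - 175232} = \frac{1}{-228327} = - \frac{1}{228327}$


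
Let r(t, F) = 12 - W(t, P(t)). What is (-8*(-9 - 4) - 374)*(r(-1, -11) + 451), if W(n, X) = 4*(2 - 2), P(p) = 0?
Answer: -125010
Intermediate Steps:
W(n, X) = 0 (W(n, X) = 4*0 = 0)
r(t, F) = 12 (r(t, F) = 12 - 1*0 = 12 + 0 = 12)
(-8*(-9 - 4) - 374)*(r(-1, -11) + 451) = (-8*(-9 - 4) - 374)*(12 + 451) = (-8*(-13) - 374)*463 = (104 - 374)*463 = -270*463 = -125010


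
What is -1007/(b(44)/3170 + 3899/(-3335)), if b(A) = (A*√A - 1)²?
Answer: -115713912835403170/2953382755353737 - 249949958176160*√11/2953382755353737 ≈ -39.461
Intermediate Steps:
b(A) = (-1 + A^(3/2))² (b(A) = (A^(3/2) - 1)² = (-1 + A^(3/2))²)
-1007/(b(44)/3170 + 3899/(-3335)) = -1007/((-1 + 44^(3/2))²/3170 + 3899/(-3335)) = -1007/((-1 + 88*√11)²*(1/3170) + 3899*(-1/3335)) = -1007/((-1 + 88*√11)²/3170 - 3899/3335) = -1007/(-3899/3335 + (-1 + 88*√11)²/3170)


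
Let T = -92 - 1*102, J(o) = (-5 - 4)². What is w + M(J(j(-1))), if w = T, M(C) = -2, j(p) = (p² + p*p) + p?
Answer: -196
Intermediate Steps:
j(p) = p + 2*p² (j(p) = (p² + p²) + p = 2*p² + p = p + 2*p²)
J(o) = 81 (J(o) = (-9)² = 81)
T = -194 (T = -92 - 102 = -194)
w = -194
w + M(J(j(-1))) = -194 - 2 = -196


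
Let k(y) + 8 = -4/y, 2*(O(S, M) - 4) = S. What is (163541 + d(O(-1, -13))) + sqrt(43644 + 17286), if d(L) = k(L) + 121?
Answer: 1145570/7 + 3*sqrt(6770) ≈ 1.6390e+5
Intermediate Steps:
O(S, M) = 4 + S/2
k(y) = -8 - 4/y
d(L) = 113 - 4/L (d(L) = (-8 - 4/L) + 121 = 113 - 4/L)
(163541 + d(O(-1, -13))) + sqrt(43644 + 17286) = (163541 + (113 - 4/(4 + (1/2)*(-1)))) + sqrt(43644 + 17286) = (163541 + (113 - 4/(4 - 1/2))) + sqrt(60930) = (163541 + (113 - 4/7/2)) + 3*sqrt(6770) = (163541 + (113 - 4*2/7)) + 3*sqrt(6770) = (163541 + (113 - 8/7)) + 3*sqrt(6770) = (163541 + 783/7) + 3*sqrt(6770) = 1145570/7 + 3*sqrt(6770)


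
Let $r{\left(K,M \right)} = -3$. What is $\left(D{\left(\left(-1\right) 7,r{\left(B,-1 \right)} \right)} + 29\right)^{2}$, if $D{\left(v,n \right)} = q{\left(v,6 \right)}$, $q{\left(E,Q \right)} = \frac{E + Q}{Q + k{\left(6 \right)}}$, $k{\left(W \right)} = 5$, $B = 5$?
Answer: $\frac{101124}{121} \approx 835.74$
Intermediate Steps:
$q{\left(E,Q \right)} = \frac{E + Q}{5 + Q}$ ($q{\left(E,Q \right)} = \frac{E + Q}{Q + 5} = \frac{E + Q}{5 + Q}$)
$D{\left(v,n \right)} = \frac{6}{11} + \frac{v}{11}$ ($D{\left(v,n \right)} = \frac{v + 6}{5 + 6} = \frac{6 + v}{11} = \frac{6}{11} + \frac{v}{11}$)
$\left(D{\left(\left(-1\right) 7,r{\left(B,-1 \right)} \right)} + 29\right)^{2} = \left(\left(\frac{6}{11} + \frac{\left(-1\right) 7}{11}\right) + 29\right)^{2} = \left(\left(\frac{6}{11} + \frac{1}{11} \left(-7\right)\right) + 29\right)^{2} = \left(\left(\frac{6}{11} - \frac{7}{11}\right) + 29\right)^{2} = \left(- \frac{1}{11} + 29\right)^{2} = \left(\frac{318}{11}\right)^{2} = \frac{101124}{121}$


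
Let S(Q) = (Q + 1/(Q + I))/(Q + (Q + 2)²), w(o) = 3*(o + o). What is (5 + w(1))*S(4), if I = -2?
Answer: 99/80 ≈ 1.2375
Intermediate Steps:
w(o) = 6*o (w(o) = 3*(2*o) = 6*o)
S(Q) = (Q + 1/(-2 + Q))/(Q + (2 + Q)²) (S(Q) = (Q + 1/(Q - 2))/(Q + (Q + 2)²) = (Q + 1/(-2 + Q))/(Q + (2 + Q)²))
(5 + w(1))*S(4) = (5 + 6*1)*((1 + 4² - 2*4)/(-8 + 4³ - 6*4 + 3*4²)) = (5 + 6)*((1 + 16 - 8)/(-8 + 64 - 24 + 3*16)) = 11*(9/(-8 + 64 - 24 + 48)) = 11*(9/80) = 99/80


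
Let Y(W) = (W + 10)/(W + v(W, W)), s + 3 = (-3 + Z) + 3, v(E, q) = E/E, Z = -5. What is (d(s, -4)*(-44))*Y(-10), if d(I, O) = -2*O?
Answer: 0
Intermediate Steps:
v(E, q) = 1
s = -8 (s = -3 + ((-3 - 5) + 3) = -3 + (-8 + 3) = -3 - 5 = -8)
Y(W) = (10 + W)/(1 + W) (Y(W) = (W + 10)/(W + 1) = (10 + W)/(1 + W))
(d(s, -4)*(-44))*Y(-10) = (-2*(-4)*(-44))*((10 - 10)/(1 - 10)) = (8*(-44))*(0/(-9)) = -(-352)*0/9 = -352*0 = 0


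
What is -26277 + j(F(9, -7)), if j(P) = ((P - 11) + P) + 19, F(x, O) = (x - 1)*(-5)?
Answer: -26349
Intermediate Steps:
F(x, O) = 5 - 5*x (F(x, O) = (-1 + x)*(-5) = 5 - 5*x)
j(P) = 8 + 2*P (j(P) = ((-11 + P) + P) + 19 = (-11 + 2*P) + 19 = 8 + 2*P)
-26277 + j(F(9, -7)) = -26277 + (8 + 2*(5 - 5*9)) = -26277 + (8 + 2*(5 - 45)) = -26277 + (8 + 2*(-40)) = -26277 + (8 - 80) = -26277 - 72 = -26349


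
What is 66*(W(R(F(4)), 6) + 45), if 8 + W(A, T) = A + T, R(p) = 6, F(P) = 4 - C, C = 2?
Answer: 3234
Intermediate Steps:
F(P) = 2 (F(P) = 4 - 1*2 = 4 - 2 = 2)
W(A, T) = -8 + A + T (W(A, T) = -8 + (A + T) = -8 + A + T)
66*(W(R(F(4)), 6) + 45) = 66*((-8 + 6 + 6) + 45) = 66*(4 + 45) = 66*49 = 3234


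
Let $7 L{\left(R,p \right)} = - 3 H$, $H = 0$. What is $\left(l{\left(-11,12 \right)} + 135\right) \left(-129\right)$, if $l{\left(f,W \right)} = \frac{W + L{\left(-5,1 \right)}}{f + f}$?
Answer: $- \frac{190791}{11} \approx -17345.0$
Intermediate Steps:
$L{\left(R,p \right)} = 0$ ($L{\left(R,p \right)} = \frac{\left(-3\right) 0}{7} = \frac{1}{7} \cdot 0 = 0$)
$l{\left(f,W \right)} = \frac{W}{2 f}$ ($l{\left(f,W \right)} = \frac{W + 0}{f + f} = \frac{W}{2 f}$)
$\left(l{\left(-11,12 \right)} + 135\right) \left(-129\right) = \left(\frac{1}{2} \cdot 12 \frac{1}{-11} + 135\right) \left(-129\right) = \left(\frac{1}{2} \cdot 12 \left(- \frac{1}{11}\right) + 135\right) \left(-129\right) = \left(- \frac{6}{11} + 135\right) \left(-129\right) = \frac{1479}{11} \left(-129\right) = - \frac{190791}{11}$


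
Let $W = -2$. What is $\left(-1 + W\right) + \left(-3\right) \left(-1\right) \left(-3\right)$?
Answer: $-12$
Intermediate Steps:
$\left(-1 + W\right) + \left(-3\right) \left(-1\right) \left(-3\right) = \left(-1 - 2\right) + \left(-3\right) \left(-1\right) \left(-3\right) = -3 + 3 \left(-3\right) = -3 - 9 = -12$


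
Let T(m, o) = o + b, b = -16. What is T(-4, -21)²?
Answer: 1369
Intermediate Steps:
T(m, o) = -16 + o (T(m, o) = o - 16 = -16 + o)
T(-4, -21)² = (-16 - 21)² = (-37)² = 1369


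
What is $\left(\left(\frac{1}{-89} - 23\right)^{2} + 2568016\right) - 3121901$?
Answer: $- \frac{4383128781}{7921} \approx -5.5336 \cdot 10^{5}$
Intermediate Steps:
$\left(\left(\frac{1}{-89} - 23\right)^{2} + 2568016\right) - 3121901 = \left(\left(- \frac{1}{89} - 23\right)^{2} + 2568016\right) - 3121901 = \left(\left(- \frac{2048}{89}\right)^{2} + 2568016\right) - 3121901 = \left(\frac{4194304}{7921} + 2568016\right) - 3121901 = \frac{20345449040}{7921} - 3121901 = - \frac{4383128781}{7921}$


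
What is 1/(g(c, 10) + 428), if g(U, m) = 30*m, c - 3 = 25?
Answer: 1/728 ≈ 0.0013736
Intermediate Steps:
c = 28 (c = 3 + 25 = 28)
1/(g(c, 10) + 428) = 1/(30*10 + 428) = 1/(300 + 428) = 1/728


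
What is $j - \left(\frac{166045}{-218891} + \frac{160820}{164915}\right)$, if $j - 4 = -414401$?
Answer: $- \frac{2991816064585530}{7219681853} \approx -4.144 \cdot 10^{5}$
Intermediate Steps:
$j = -414397$ ($j = 4 - 414401 = -414397$)
$j - \left(\frac{166045}{-218891} + \frac{160820}{164915}\right) = -414397 - \left(\frac{166045}{-218891} + \frac{160820}{164915}\right) = -414397 - \left(166045 \left(- \frac{1}{218891}\right) + 160820 \cdot \frac{1}{164915}\right) = -414397 - \left(- \frac{166045}{218891} + \frac{32164}{32983}\right) = -414397 - \frac{1563747889}{7219681853} = - \frac{2991816064585530}{7219681853}$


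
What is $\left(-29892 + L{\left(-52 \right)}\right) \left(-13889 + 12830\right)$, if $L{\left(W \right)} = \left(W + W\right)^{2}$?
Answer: $20201484$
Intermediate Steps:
$L{\left(W \right)} = 4 W^{2}$ ($L{\left(W \right)} = \left(2 W\right)^{2} = 4 W^{2}$)
$\left(-29892 + L{\left(-52 \right)}\right) \left(-13889 + 12830\right) = \left(-29892 + 4 \left(-52\right)^{2}\right) \left(-13889 + 12830\right) = \left(-29892 + 4 \cdot 2704\right) \left(-1059\right) = \left(-29892 + 10816\right) \left(-1059\right) = \left(-19076\right) \left(-1059\right) = 20201484$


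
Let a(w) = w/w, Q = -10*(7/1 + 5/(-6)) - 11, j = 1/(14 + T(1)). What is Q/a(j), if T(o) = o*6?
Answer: -218/3 ≈ -72.667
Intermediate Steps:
T(o) = 6*o
j = 1/20 (j = 1/(14 + 6*1) = 1/(14 + 6) = 1/20 ≈ 0.050000)
Q = -218/3 (Q = -10*(7*1 + 5*(-⅙)) - 11 = -10*(7 - ⅚) - 11 = -10*37/6 - 11 = -185/3 - 11 = -218/3 ≈ -72.667)
a(w) = 1
Q/a(j) = -218/3/1 = -218/3*1 = -218/3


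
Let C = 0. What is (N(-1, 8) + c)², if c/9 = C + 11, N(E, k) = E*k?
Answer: 8281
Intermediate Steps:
c = 99 (c = 9*(0 + 11) = 9*11 = 99)
(N(-1, 8) + c)² = (-1*8 + 99)² = (-8 + 99)² = 91² = 8281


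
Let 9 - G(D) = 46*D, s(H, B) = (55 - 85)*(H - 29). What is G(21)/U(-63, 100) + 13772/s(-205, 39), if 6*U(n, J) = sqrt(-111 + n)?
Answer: 3443/1755 + 33*I*sqrt(174) ≈ 1.9618 + 435.3*I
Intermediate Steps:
U(n, J) = sqrt(-111 + n)/6
s(H, B) = 870 - 30*H (s(H, B) = -30*(-29 + H) = 870 - 30*H)
G(D) = 9 - 46*D
G(21)/U(-63, 100) + 13772/s(-205, 39) = (9 - 46*21)/((sqrt(-111 - 63)/6)) + 13772/(870 - 30*(-205)) = (9 - 966)/((sqrt(-174)/6)) + 13772/(870 + 6150) = -957*(-I*sqrt(174)/29) + 13772/7020 = -957*(-I*sqrt(174)/29) + 13772*(1/7020) = -(-33)*I*sqrt(174) + 3443/1755 = 33*I*sqrt(174) + 3443/1755 = 3443/1755 + 33*I*sqrt(174)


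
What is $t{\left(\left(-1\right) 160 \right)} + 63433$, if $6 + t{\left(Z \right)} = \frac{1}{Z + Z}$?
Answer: $\frac{20296639}{320} \approx 63427.0$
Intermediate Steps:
$t{\left(Z \right)} = -6 + \frac{1}{2 Z}$ ($t{\left(Z \right)} = -6 + \frac{1}{Z + Z} = -6 + \frac{1}{2 Z}$)
$t{\left(\left(-1\right) 160 \right)} + 63433 = \left(-6 + \frac{1}{2 \left(\left(-1\right) 160\right)}\right) + 63433 = \left(-6 + \frac{1}{2 \left(-160\right)}\right) + 63433 = \left(-6 + \frac{1}{2} \left(- \frac{1}{160}\right)\right) + 63433 = \left(-6 - \frac{1}{320}\right) + 63433 = - \frac{1921}{320} + 63433 = \frac{20296639}{320}$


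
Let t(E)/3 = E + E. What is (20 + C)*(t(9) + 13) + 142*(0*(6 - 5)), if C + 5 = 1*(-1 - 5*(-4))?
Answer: 2278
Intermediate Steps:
t(E) = 6*E (t(E) = 3*(E + E) = 3*(2*E) = 6*E)
C = 14 (C = -5 + 1*(-1 - 5*(-4)) = -5 + 1*(-1 + 20) = -5 + 1*19 = -5 + 19 = 14)
(20 + C)*(t(9) + 13) + 142*(0*(6 - 5)) = (20 + 14)*(6*9 + 13) + 142*(0*(6 - 5)) = 34*(54 + 13) + 142*(0*1) = 34*67 + 142*0 = 2278 + 0 = 2278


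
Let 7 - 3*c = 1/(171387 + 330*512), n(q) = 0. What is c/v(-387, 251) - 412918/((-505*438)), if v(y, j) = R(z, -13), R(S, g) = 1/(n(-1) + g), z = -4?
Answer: -1071499005587/37640676465 ≈ -28.467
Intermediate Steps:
R(S, g) = 1/g (R(S, g) = 1/(0 + g) = 1/g)
v(y, j) = -1/13 (v(y, j) = 1/(-13) = -1/13)
c = 2382428/1021041 (c = 7/3 - 1/(3*(171387 + 330*512)) = 7/3 - 1/(3*(171387 + 168960)) = 7/3 - ⅓/340347 = 7/3 - ⅓*1/340347 = 7/3 - 1/1021041 = 2382428/1021041 ≈ 2.3333)
c/v(-387, 251) - 412918/((-505*438)) = 2382428/(1021041*(-1/13)) - 412918/((-505*438)) = (2382428/1021041)*(-13) - 412918/(-221190) = -30971564/1021041 - 412918*(-1/221190) = -30971564/1021041 + 206459/110595 = -1071499005587/37640676465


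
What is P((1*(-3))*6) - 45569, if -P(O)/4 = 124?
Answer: -46065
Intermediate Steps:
P(O) = -496 (P(O) = -4*124 = -496)
P((1*(-3))*6) - 45569 = -496 - 45569 = -46065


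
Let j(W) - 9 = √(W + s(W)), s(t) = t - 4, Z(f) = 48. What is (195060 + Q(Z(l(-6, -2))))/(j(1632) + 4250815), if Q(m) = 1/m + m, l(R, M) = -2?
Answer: 4976219145305/108417028054296 - 9365185*√815/433668112217184 ≈ 0.045898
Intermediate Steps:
Q(m) = m + 1/m
s(t) = -4 + t
j(W) = 9 + √(-4 + 2*W) (j(W) = 9 + √(W + (-4 + W)) = 9 + √(-4 + 2*W))
(195060 + Q(Z(l(-6, -2))))/(j(1632) + 4250815) = (195060 + (48 + 1/48))/((9 + √(-4 + 2*1632)) + 4250815) = (195060 + (48 + 1/48))/((9 + √(-4 + 3264)) + 4250815) = (195060 + 2305/48)/((9 + √3260) + 4250815) = 9365185/(48*((9 + 2*√815) + 4250815)) = 9365185/(48*(4250824 + 2*√815))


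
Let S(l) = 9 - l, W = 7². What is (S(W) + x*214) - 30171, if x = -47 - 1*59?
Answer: -52895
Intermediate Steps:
W = 49
x = -106 (x = -47 - 59 = -106)
(S(W) + x*214) - 30171 = ((9 - 1*49) - 106*214) - 30171 = ((9 - 49) - 22684) - 30171 = (-40 - 22684) - 30171 = -22724 - 30171 = -52895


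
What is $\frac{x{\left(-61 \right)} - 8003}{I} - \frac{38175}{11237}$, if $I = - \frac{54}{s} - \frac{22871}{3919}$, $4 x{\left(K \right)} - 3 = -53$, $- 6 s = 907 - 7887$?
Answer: $\frac{1228846327762385}{904069104316} \approx 1359.2$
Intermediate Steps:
$s = \frac{3490}{3}$ ($s = - \frac{907 - 7887}{6} = \left(- \frac{1}{6}\right) \left(-6980\right) = \frac{3490}{3} \approx 1163.3$)
$x{\left(K \right)} = - \frac{25}{2}$ ($x{\left(K \right)} = \frac{3}{4} + \frac{1}{4} \left(-53\right) = \frac{3}{4} - \frac{53}{4} = - \frac{25}{2}$)
$I = - \frac{40227334}{6838655}$ ($I = - \frac{54}{\frac{3490}{3}} - \frac{22871}{3919} = \left(-54\right) \frac{3}{3490} - \frac{22871}{3919} = - \frac{81}{1745} - \frac{22871}{3919} = - \frac{40227334}{6838655} \approx -5.8823$)
$\frac{x{\left(-61 \right)} - 8003}{I} - \frac{38175}{11237} = \frac{- \frac{25}{2} - 8003}{- \frac{40227334}{6838655}} - \frac{38175}{11237} = \left(- \frac{25}{2} - 8003\right) \left(- \frac{6838655}{40227334}\right) - \frac{38175}{11237} = \left(- \frac{16031}{2}\right) \left(- \frac{6838655}{40227334}\right) - \frac{38175}{11237} = \frac{109630478305}{80454668} - \frac{38175}{11237} = \frac{1228846327762385}{904069104316}$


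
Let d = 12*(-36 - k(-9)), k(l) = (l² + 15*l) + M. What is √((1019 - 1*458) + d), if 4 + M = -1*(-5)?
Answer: 3*√85 ≈ 27.659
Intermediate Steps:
M = 1 (M = -4 - 1*(-5) = -4 + 5 = 1)
k(l) = 1 + l² + 15*l (k(l) = (l² + 15*l) + 1 = 1 + l² + 15*l)
d = 204 (d = 12*(-36 - (1 + (-9)² + 15*(-9))) = 12*(-36 - (1 + 81 - 135)) = 12*(-36 - 1*(-53)) = 12*(-36 + 53) = 12*17 = 204)
√((1019 - 1*458) + d) = √((1019 - 1*458) + 204) = √((1019 - 458) + 204) = √(561 + 204) = √765 = 3*√85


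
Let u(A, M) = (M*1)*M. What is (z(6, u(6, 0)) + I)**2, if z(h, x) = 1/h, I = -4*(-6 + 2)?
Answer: 9409/36 ≈ 261.36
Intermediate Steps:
u(A, M) = M**2 (u(A, M) = M*M = M**2)
I = 16 (I = -4*(-4) = 16)
(z(6, u(6, 0)) + I)**2 = (1/6 + 16)**2 = (97/6)**2 = 9409/36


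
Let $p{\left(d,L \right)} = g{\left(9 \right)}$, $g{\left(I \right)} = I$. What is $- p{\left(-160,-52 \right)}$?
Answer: $-9$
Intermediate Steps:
$p{\left(d,L \right)} = 9$
$- p{\left(-160,-52 \right)} = \left(-1\right) 9 = -9$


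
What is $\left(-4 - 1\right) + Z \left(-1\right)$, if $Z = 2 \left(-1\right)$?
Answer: $-3$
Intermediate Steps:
$Z = -2$
$\left(-4 - 1\right) + Z \left(-1\right) = \left(-4 - 1\right) - -2 = \left(-4 - 1\right) + 2 = -5 + 2 = -3$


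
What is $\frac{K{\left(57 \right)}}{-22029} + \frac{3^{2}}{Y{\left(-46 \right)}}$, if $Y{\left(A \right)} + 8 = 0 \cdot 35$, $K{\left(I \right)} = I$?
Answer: $- \frac{66239}{58744} \approx -1.1276$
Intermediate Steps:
$Y{\left(A \right)} = -8$ ($Y{\left(A \right)} = -8 + 0 \cdot 35 = -8 + 0 = -8$)
$\frac{K{\left(57 \right)}}{-22029} + \frac{3^{2}}{Y{\left(-46 \right)}} = \frac{57}{-22029} + \frac{3^{2}}{-8} = 57 \left(- \frac{1}{22029}\right) + 9 \left(- \frac{1}{8}\right) = - \frac{19}{7343} - \frac{9}{8} = - \frac{66239}{58744}$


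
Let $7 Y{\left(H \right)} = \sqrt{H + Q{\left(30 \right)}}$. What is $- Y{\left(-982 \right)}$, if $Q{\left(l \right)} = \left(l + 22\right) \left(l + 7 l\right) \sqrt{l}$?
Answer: $- \frac{\sqrt{-982 + 12480 \sqrt{30}}}{7} \approx -37.081$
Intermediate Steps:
$Q{\left(l \right)} = 8 l^{\frac{3}{2}} \left(22 + l\right)$ ($Q{\left(l \right)} = \left(22 + l\right) 8 l \sqrt{l} = 8 l \left(22 + l\right) \sqrt{l} = 8 l^{\frac{3}{2}} \left(22 + l\right)$)
$Y{\left(H \right)} = \frac{\sqrt{H + 12480 \sqrt{30}}}{7}$ ($Y{\left(H \right)} = \frac{\sqrt{H + 8 \cdot 30^{\frac{3}{2}} \left(22 + 30\right)}}{7} = \frac{\sqrt{H + 8 \cdot 30 \sqrt{30} \cdot 52}}{7} = \frac{\sqrt{H + 12480 \sqrt{30}}}{7}$)
$- Y{\left(-982 \right)} = - \frac{\sqrt{-982 + 12480 \sqrt{30}}}{7}$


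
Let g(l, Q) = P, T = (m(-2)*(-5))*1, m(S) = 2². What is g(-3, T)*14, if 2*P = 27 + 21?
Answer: 336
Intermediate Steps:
m(S) = 4
T = -20 (T = (4*(-5))*1 = -20*1 = -20)
P = 24 (P = (27 + 21)/2 = (½)*48 = 24)
g(l, Q) = 24
g(-3, T)*14 = 24*14 = 336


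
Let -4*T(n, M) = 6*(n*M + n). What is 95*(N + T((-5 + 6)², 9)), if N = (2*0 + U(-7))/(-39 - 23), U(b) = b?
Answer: -87685/62 ≈ -1414.3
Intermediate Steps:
N = 7/62 (N = (2*0 - 7)/(-39 - 23) = (0 - 7)/(-62) = -7*(-1/62) = 7/62 ≈ 0.11290)
T(n, M) = -3*n/2 - 3*M*n/2 (T(n, M) = -3*(n*M + n)/2 = -3*(M*n + n)/2 = -3*(n + M*n)/2 = -(6*n + 6*M*n)/4 = -3*n/2 - 3*M*n/2)
95*(N + T((-5 + 6)², 9)) = 95*(7/62 - 3*(-5 + 6)²*(1 + 9)/2) = 95*(7/62 - 3/2*1²*10) = 95*(7/62 - 3/2*1*10) = 95*(7/62 - 15) = 95*(-923/62) = -87685/62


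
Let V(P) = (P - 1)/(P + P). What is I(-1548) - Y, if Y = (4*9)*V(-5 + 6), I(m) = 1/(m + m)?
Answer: -1/3096 ≈ -0.00032300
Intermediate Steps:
I(m) = 1/(2*m)
V(P) = (-1 + P)/(2*P) (V(P) = (-1 + P)/((2*P)) = (-1 + P)*(1/(2*P)) = (-1 + P)/(2*P))
Y = 0 (Y = (4*9)*((-1 + (-5 + 6))/(2*(-5 + 6))) = 36*((½)*(-1 + 1)/1) = 36*((½)*1*0) = 36*0 = 0)
I(-1548) - Y = (½)/(-1548) - 1*0 = (½)*(-1/1548) + 0 = -1/3096 + 0 = -1/3096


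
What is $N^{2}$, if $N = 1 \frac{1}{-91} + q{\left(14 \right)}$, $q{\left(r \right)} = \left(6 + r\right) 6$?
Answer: $\frac{119224561}{8281} \approx 14397.0$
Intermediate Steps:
$q{\left(r \right)} = 36 + 6 r$
$N = \frac{10919}{91}$ ($N = 1 \frac{1}{-91} + \left(36 + 6 \cdot 14\right) = 1 \left(- \frac{1}{91}\right) + \left(36 + 84\right) = - \frac{1}{91} + 120 = \frac{10919}{91} \approx 119.99$)
$N^{2} = \left(\frac{10919}{91}\right)^{2} = \frac{119224561}{8281}$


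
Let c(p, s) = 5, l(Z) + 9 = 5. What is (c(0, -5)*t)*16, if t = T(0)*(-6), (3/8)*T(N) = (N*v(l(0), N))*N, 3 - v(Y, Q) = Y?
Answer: 0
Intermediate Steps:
l(Z) = -4 (l(Z) = -9 + 5 = -4)
v(Y, Q) = 3 - Y
T(N) = 56*N²/3 (T(N) = 8*((N*(3 - 1*(-4)))*N)/3 = 8*((N*(3 + 4))*N)/3 = 8*((N*7)*N)/3 = 8*((7*N)*N)/3 = 8*(7*N²)/3 = 56*N²/3)
t = 0 (t = ((56/3)*0²)*(-6) = ((56/3)*0)*(-6) = 0*(-6) = 0)
(c(0, -5)*t)*16 = (5*0)*16 = 0*16 = 0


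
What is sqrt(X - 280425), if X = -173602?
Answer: I*sqrt(454027) ≈ 673.82*I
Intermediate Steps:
sqrt(X - 280425) = sqrt(-173602 - 280425) = sqrt(-454027) = I*sqrt(454027)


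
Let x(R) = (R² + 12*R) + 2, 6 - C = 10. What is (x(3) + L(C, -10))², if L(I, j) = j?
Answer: 1369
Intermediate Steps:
C = -4 (C = 6 - 1*10 = 6 - 10 = -4)
x(R) = 2 + R² + 12*R
(x(3) + L(C, -10))² = ((2 + 3² + 12*3) - 10)² = ((2 + 9 + 36) - 10)² = (47 - 10)² = 37² = 1369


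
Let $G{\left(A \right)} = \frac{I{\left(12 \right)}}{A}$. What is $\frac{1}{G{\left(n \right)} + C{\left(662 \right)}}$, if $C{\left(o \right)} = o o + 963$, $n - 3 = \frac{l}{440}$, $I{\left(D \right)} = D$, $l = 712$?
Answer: $\frac{127}{55779619} \approx 2.2768 \cdot 10^{-6}$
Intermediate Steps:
$n = \frac{254}{55}$ ($n = 3 + \frac{712}{440} = 3 + 712 \cdot \frac{1}{440} = 3 + \frac{89}{55} = \frac{254}{55} \approx 4.6182$)
$G{\left(A \right)} = \frac{12}{A}$
$C{\left(o \right)} = 963 + o^{2}$ ($C{\left(o \right)} = o^{2} + 963 = 963 + o^{2}$)
$\frac{1}{G{\left(n \right)} + C{\left(662 \right)}} = \frac{1}{\frac{12}{\frac{254}{55}} + \left(963 + 662^{2}\right)} = \frac{1}{12 \cdot \frac{55}{254} + \left(963 + 438244\right)} = \frac{1}{\frac{330}{127} + 439207} = \frac{1}{\frac{55779619}{127}} = \frac{127}{55779619}$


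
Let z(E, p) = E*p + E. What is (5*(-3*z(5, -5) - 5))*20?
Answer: 5500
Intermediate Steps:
z(E, p) = E + E*p
(5*(-3*z(5, -5) - 5))*20 = (5*(-15*(1 - 5) - 5))*20 = (5*(-15*(-4) - 5))*20 = (5*(-3*(-20) - 5))*20 = (5*(60 - 5))*20 = (5*55)*20 = 275*20 = 5500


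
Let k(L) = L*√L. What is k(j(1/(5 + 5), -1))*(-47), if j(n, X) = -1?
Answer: 47*I ≈ 47.0*I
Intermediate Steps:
k(L) = L^(3/2)
k(j(1/(5 + 5), -1))*(-47) = (-1)^(3/2)*(-47) = -I*(-47) = 47*I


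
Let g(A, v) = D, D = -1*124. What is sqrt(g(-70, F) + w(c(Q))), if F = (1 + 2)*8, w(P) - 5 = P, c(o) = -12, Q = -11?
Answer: I*sqrt(131) ≈ 11.446*I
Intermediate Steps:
w(P) = 5 + P
F = 24 (F = 3*8 = 24)
D = -124
g(A, v) = -124
sqrt(g(-70, F) + w(c(Q))) = sqrt(-124 + (5 - 12)) = sqrt(-124 - 7) = sqrt(-131) = I*sqrt(131)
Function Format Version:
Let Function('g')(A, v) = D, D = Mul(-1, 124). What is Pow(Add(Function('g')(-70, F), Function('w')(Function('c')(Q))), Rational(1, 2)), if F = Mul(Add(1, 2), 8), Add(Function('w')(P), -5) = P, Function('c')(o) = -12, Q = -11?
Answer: Mul(I, Pow(131, Rational(1, 2))) ≈ Mul(11.446, I)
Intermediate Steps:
Function('w')(P) = Add(5, P)
F = 24 (F = Mul(3, 8) = 24)
D = -124
Function('g')(A, v) = -124
Pow(Add(Function('g')(-70, F), Function('w')(Function('c')(Q))), Rational(1, 2)) = Pow(Add(-124, Add(5, -12)), Rational(1, 2)) = Pow(Add(-124, -7), Rational(1, 2)) = Pow(-131, Rational(1, 2)) = Mul(I, Pow(131, Rational(1, 2)))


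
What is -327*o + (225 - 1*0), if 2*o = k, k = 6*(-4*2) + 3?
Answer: 15165/2 ≈ 7582.5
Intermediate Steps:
k = -45 (k = 6*(-8) + 3 = -48 + 3 = -45)
o = -45/2 (o = (½)*(-45) = -45/2 ≈ -22.500)
-327*o + (225 - 1*0) = -327*(-45/2) + (225 - 1*0) = 14715/2 + (225 + 0) = 14715/2 + 225 = 15165/2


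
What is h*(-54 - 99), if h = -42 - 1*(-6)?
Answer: 5508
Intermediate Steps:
h = -36 (h = -42 + 6 = -36)
h*(-54 - 99) = -36*(-54 - 99) = -36*(-153) = 5508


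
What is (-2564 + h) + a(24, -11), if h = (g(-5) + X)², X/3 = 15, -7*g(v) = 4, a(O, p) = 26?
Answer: -27641/49 ≈ -564.10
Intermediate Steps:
g(v) = -4/7 (g(v) = -⅐*4 = -4/7)
X = 45 (X = 3*15 = 45)
h = 96721/49 (h = (-4/7 + 45)² = (311/7)² = 96721/49 ≈ 1973.9)
(-2564 + h) + a(24, -11) = (-2564 + 96721/49) + 26 = -28915/49 + 26 = -27641/49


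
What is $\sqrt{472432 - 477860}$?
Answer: $2 i \sqrt{1357} \approx 73.675 i$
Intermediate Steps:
$\sqrt{472432 - 477860} = \sqrt{-5428} = 2 i \sqrt{1357}$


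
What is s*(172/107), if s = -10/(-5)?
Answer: 344/107 ≈ 3.2150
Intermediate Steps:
s = 2 (s = -1/5*(-10) = 2)
s*(172/107) = 2*(172/107) = 344/107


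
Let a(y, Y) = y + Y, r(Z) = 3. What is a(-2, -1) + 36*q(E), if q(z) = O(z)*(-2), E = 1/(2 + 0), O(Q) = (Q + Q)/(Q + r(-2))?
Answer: -165/7 ≈ -23.571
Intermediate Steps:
a(y, Y) = Y + y
O(Q) = 2*Q/(3 + Q) (O(Q) = (Q + Q)/(Q + 3) = (2*Q)/(3 + Q) = 2*Q/(3 + Q))
E = 1/2 ≈ 0.50000
q(z) = -4*z/(3 + z) (q(z) = (2*z/(3 + z))*(-2) = -4*z/(3 + z))
a(-2, -1) + 36*q(E) = (-1 - 2) + 36*(-4*1/2/(3 + 1/2)) = -3 + 36*(-4*1/2/7/2) = -3 + 36*(-4*1/2*2/7) = -3 + 36*(-4/7) = -3 - 144/7 = -165/7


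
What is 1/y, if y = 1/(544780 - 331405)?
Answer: 213375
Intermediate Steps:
y = 1/213375 ≈ 4.6866e-6
1/y = 1/(1/213375) = 213375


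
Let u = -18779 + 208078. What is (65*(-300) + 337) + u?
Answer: 170136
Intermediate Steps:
u = 189299
(65*(-300) + 337) + u = (65*(-300) + 337) + 189299 = (-19500 + 337) + 189299 = -19163 + 189299 = 170136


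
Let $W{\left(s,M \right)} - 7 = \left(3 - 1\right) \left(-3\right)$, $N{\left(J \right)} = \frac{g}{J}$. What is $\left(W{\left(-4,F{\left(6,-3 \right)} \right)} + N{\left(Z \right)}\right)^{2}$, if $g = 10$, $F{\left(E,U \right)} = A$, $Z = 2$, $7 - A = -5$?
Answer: $36$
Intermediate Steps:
$A = 12$ ($A = 7 - -5 = 7 + 5 = 12$)
$F{\left(E,U \right)} = 12$
$N{\left(J \right)} = \frac{10}{J}$
$W{\left(s,M \right)} = 1$ ($W{\left(s,M \right)} = 7 + \left(3 - 1\right) \left(-3\right) = 7 + 2 \left(-3\right) = 7 - 6 = 1$)
$\left(W{\left(-4,F{\left(6,-3 \right)} \right)} + N{\left(Z \right)}\right)^{2} = \left(1 + \frac{10}{2}\right)^{2} = \left(1 + 10 \cdot \frac{1}{2}\right)^{2} = \left(1 + 5\right)^{2} = 6^{2} = 36$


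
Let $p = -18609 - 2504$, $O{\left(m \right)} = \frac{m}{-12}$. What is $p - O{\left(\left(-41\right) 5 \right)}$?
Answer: $- \frac{253561}{12} \approx -21130.0$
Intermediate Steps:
$O{\left(m \right)} = - \frac{m}{12}$ ($O{\left(m \right)} = m \left(- \frac{1}{12}\right) = - \frac{m}{12}$)
$p = -21113$
$p - O{\left(\left(-41\right) 5 \right)} = -21113 - - \frac{\left(-41\right) 5}{12} = -21113 - \left(- \frac{1}{12}\right) \left(-205\right) = -21113 - \frac{205}{12} = - \frac{253561}{12}$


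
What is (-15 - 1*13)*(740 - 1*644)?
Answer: -2688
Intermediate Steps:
(-15 - 1*13)*(740 - 1*644) = (-15 - 13)*(740 - 644) = -28*96 = -2688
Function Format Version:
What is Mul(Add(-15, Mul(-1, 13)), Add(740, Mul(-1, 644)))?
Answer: -2688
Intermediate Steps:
Mul(Add(-15, Mul(-1, 13)), Add(740, Mul(-1, 644))) = Mul(Add(-15, -13), Add(740, -644)) = Mul(-28, 96) = -2688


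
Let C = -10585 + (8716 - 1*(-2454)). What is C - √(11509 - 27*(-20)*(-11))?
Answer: 585 - √5569 ≈ 510.37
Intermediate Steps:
C = 585 (C = -10585 + (8716 + 2454) = -10585 + 11170 = 585)
C - √(11509 - 27*(-20)*(-11)) = 585 - √(11509 - 27*(-20)*(-11)) = 585 - √(11509 + 540*(-11)) = 585 - √(11509 - 5940) = 585 - √5569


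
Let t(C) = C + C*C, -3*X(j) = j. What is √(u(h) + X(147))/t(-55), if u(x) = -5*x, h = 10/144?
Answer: I*√7106/35640 ≈ 0.0023652*I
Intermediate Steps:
h = 5/72 (h = 10*(1/144) = 5/72 ≈ 0.069444)
X(j) = -j/3
t(C) = C + C²
√(u(h) + X(147))/t(-55) = √(-5*5/72 - ⅓*147)/((-55*(1 - 55))) = √(-25/72 - 49)/((-55*(-54))) = √(-3553/72)/2970 = (I*√7106/12)*(1/2970) = I*√7106/35640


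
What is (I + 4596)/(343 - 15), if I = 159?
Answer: 4755/328 ≈ 14.497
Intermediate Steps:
(I + 4596)/(343 - 15) = (159 + 4596)/(343 - 15) = 4755/328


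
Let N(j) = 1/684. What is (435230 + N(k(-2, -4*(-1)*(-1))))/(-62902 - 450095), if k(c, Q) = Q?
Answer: -297697321/350889948 ≈ -0.84841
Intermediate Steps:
N(j) = 1/684
(435230 + N(k(-2, -4*(-1)*(-1))))/(-62902 - 450095) = (435230 + 1/684)/(-62902 - 450095) = (297697321/684)/(-512997) = (297697321/684)*(-1/512997) = -297697321/350889948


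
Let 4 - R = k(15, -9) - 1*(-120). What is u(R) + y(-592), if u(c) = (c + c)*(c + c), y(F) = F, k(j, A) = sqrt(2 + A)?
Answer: 53204 + 928*I*sqrt(7) ≈ 53204.0 + 2455.3*I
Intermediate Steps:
R = -116 - I*sqrt(7) (R = 4 - (sqrt(2 - 9) - 1*(-120)) = 4 - (sqrt(-7) + 120) = 4 - (I*sqrt(7) + 120) = 4 - (120 + I*sqrt(7)) = 4 + (-120 - I*sqrt(7)) = -116 - I*sqrt(7) ≈ -116.0 - 2.6458*I)
u(c) = 4*c**2 (u(c) = (2*c)*(2*c) = 4*c**2)
u(R) + y(-592) = 4*(-116 - I*sqrt(7))**2 - 592 = -592 + 4*(-116 - I*sqrt(7))**2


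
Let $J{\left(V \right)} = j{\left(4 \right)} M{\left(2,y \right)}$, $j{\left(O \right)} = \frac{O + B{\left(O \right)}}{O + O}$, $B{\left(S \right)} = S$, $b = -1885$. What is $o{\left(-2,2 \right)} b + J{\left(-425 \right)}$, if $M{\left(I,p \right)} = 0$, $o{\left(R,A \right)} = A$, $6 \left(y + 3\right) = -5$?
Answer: $-3770$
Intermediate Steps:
$y = - \frac{23}{6}$ ($y = -3 + \frac{1}{6} \left(-5\right) = -3 - \frac{5}{6} = - \frac{23}{6} \approx -3.8333$)
$j{\left(O \right)} = 1$ ($j{\left(O \right)} = \frac{O + O}{O + O} = \frac{2 O}{2 O} = 2 O \frac{1}{2 O} = 1$)
$J{\left(V \right)} = 0$ ($J{\left(V \right)} = 1 \cdot 0 = 0$)
$o{\left(-2,2 \right)} b + J{\left(-425 \right)} = 2 \left(-1885\right) + 0 = -3770 + 0 = -3770$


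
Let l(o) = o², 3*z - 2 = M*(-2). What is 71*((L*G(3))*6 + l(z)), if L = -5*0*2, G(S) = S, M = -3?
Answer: 4544/9 ≈ 504.89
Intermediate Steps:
L = 0 (L = 0*2 = 0)
z = 8/3 (z = ⅔ + (-3*(-2))/3 = ⅔ + (⅓)*6 = ⅔ + 2 = 8/3 ≈ 2.6667)
71*((L*G(3))*6 + l(z)) = 71*((0*3)*6 + (8/3)²) = 71*(0*6 + 64/9) = 71*(0 + 64/9) = 71*(64/9) = 4544/9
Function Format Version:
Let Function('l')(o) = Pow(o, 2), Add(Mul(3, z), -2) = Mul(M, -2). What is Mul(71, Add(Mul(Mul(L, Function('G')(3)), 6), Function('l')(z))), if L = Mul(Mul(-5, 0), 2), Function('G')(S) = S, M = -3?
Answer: Rational(4544, 9) ≈ 504.89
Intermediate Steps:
L = 0 (L = Mul(0, 2) = 0)
z = Rational(8, 3) (z = Add(Rational(2, 3), Mul(Rational(1, 3), Mul(-3, -2))) = Add(Rational(2, 3), Mul(Rational(1, 3), 6)) = Add(Rational(2, 3), 2) = Rational(8, 3) ≈ 2.6667)
Mul(71, Add(Mul(Mul(L, Function('G')(3)), 6), Function('l')(z))) = Mul(71, Add(Mul(Mul(0, 3), 6), Pow(Rational(8, 3), 2))) = Mul(71, Add(Mul(0, 6), Rational(64, 9))) = Mul(71, Add(0, Rational(64, 9))) = Mul(71, Rational(64, 9)) = Rational(4544, 9)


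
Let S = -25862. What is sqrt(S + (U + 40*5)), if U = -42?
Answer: 6*I*sqrt(714) ≈ 160.32*I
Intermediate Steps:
sqrt(S + (U + 40*5)) = sqrt(-25862 + (-42 + 40*5)) = sqrt(-25862 + (-42 + 200)) = sqrt(-25862 + 158) = sqrt(-25704) = 6*I*sqrt(714)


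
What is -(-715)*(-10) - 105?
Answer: -7255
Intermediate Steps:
-(-715)*(-10) - 105 = -65*110 - 105 = -7150 - 105 = -7255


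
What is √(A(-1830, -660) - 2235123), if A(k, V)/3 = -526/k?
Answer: 2*I*√51980559215/305 ≈ 1495.0*I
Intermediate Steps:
A(k, V) = -1578/k (A(k, V) = 3*(-526/k) = -1578/k)
√(A(-1830, -660) - 2235123) = √(-1578/(-1830) - 2235123) = √(-1578*(-1/1830) - 2235123) = √(263/305 - 2235123) = √(-681712252/305) = 2*I*√51980559215/305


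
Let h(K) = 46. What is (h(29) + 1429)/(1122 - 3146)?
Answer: -1475/2024 ≈ -0.72875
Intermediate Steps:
(h(29) + 1429)/(1122 - 3146) = (46 + 1429)/(1122 - 3146) = 1475/(-2024) = 1475*(-1/2024) = -1475/2024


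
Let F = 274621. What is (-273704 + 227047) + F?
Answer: 227964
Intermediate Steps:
(-273704 + 227047) + F = (-273704 + 227047) + 274621 = -46657 + 274621 = 227964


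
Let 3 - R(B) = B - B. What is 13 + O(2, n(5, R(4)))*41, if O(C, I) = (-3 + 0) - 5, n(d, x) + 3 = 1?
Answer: -315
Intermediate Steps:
R(B) = 3 (R(B) = 3 - (B - B) = 3 - 1*0 = 3 + 0 = 3)
n(d, x) = -2 (n(d, x) = -3 + 1 = -2)
O(C, I) = -8 (O(C, I) = -3 - 5 = -8)
13 + O(2, n(5, R(4)))*41 = 13 - 8*41 = 13 - 328 = -315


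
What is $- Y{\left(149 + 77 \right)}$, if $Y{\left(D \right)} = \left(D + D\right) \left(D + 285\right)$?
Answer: $-230972$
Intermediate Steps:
$Y{\left(D \right)} = 2 D \left(285 + D\right)$
$- Y{\left(149 + 77 \right)} = - 2 \left(149 + 77\right) \left(285 + \left(149 + 77\right)\right) = - 2 \cdot 226 \left(285 + 226\right) = - 2 \cdot 226 \cdot 511 = \left(-1\right) 230972 = -230972$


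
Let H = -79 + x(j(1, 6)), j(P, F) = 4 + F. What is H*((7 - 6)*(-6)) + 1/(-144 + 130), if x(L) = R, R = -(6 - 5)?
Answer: 6719/14 ≈ 479.93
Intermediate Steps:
R = -1 (R = -1*1 = -1)
x(L) = -1
H = -80 (H = -79 - 1 = -80)
H*((7 - 6)*(-6)) + 1/(-144 + 130) = -80*(7 - 6)*(-6) + 1/(-144 + 130) = -80*(-6) + 1/(-14) = -80*(-6) - 1/14 = 480 - 1/14 = 6719/14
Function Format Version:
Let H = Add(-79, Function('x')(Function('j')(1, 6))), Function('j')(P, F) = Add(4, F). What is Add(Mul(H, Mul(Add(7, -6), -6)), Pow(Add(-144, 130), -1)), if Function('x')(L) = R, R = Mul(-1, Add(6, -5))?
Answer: Rational(6719, 14) ≈ 479.93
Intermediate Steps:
R = -1 (R = Mul(-1, 1) = -1)
Function('x')(L) = -1
H = -80 (H = Add(-79, -1) = -80)
Add(Mul(H, Mul(Add(7, -6), -6)), Pow(Add(-144, 130), -1)) = Add(Mul(-80, Mul(Add(7, -6), -6)), Pow(Add(-144, 130), -1)) = Add(Mul(-80, Mul(1, -6)), Pow(-14, -1)) = Add(Mul(-80, -6), Rational(-1, 14)) = Add(480, Rational(-1, 14)) = Rational(6719, 14)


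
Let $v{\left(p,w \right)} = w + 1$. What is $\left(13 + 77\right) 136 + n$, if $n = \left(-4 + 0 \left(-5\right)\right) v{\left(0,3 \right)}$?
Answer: $12224$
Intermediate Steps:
$v{\left(p,w \right)} = 1 + w$
$n = -16$ ($n = \left(-4 + 0 \left(-5\right)\right) \left(1 + 3\right) = \left(-4 + 0\right) 4 = \left(-4\right) 4 = -16$)
$\left(13 + 77\right) 136 + n = \left(13 + 77\right) 136 - 16 = 90 \cdot 136 - 16 = 12240 - 16 = 12224$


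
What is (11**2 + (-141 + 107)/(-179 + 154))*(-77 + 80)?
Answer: 9177/25 ≈ 367.08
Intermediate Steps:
(11**2 + (-141 + 107)/(-179 + 154))*(-77 + 80) = (121 - 34/(-25))*3 = (121 - 34*(-1/25))*3 = (121 + 34/25)*3 = (3059/25)*3 = 9177/25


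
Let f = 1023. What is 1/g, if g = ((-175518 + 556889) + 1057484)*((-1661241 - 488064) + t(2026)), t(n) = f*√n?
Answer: -143287/442917143765083647 - 31*√2026/201325974438674385 ≈ -3.3044e-13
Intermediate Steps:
t(n) = 1023*√n
g = -3092538245775 + 1471948665*√2026 (g = ((-175518 + 556889) + 1057484)*((-1661241 - 488064) + 1023*√2026) = (381371 + 1057484)*(-2149305 + 1023*√2026) = 1438855*(-2149305 + 1023*√2026) = -3092538245775 + 1471948665*√2026 ≈ -3.0263e+12)
1/g = 1/(-3092538245775 + 1471948665*√2026)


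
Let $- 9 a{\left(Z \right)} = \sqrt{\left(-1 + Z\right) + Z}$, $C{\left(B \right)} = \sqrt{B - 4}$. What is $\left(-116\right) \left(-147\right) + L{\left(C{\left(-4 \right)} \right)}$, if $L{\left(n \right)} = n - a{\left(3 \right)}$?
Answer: $17052 + \frac{\sqrt{5}}{9} + 2 i \sqrt{2} \approx 17052.0 + 2.8284 i$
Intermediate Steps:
$C{\left(B \right)} = \sqrt{-4 + B}$
$a{\left(Z \right)} = - \frac{\sqrt{-1 + 2 Z}}{9}$ ($a{\left(Z \right)} = - \frac{\sqrt{\left(-1 + Z\right) + Z}}{9} = - \frac{\sqrt{-1 + 2 Z}}{9}$)
$L{\left(n \right)} = n + \frac{\sqrt{5}}{9}$ ($L{\left(n \right)} = n - - \frac{\sqrt{-1 + 2 \cdot 3}}{9} = n - - \frac{\sqrt{-1 + 6}}{9} = n - - \frac{\sqrt{5}}{9} = n + \frac{\sqrt{5}}{9}$)
$\left(-116\right) \left(-147\right) + L{\left(C{\left(-4 \right)} \right)} = \left(-116\right) \left(-147\right) + \left(\sqrt{-4 - 4} + \frac{\sqrt{5}}{9}\right) = 17052 + \left(\sqrt{-8} + \frac{\sqrt{5}}{9}\right) = 17052 + \left(2 i \sqrt{2} + \frac{\sqrt{5}}{9}\right) = 17052 + \left(\frac{\sqrt{5}}{9} + 2 i \sqrt{2}\right) = 17052 + \frac{\sqrt{5}}{9} + 2 i \sqrt{2}$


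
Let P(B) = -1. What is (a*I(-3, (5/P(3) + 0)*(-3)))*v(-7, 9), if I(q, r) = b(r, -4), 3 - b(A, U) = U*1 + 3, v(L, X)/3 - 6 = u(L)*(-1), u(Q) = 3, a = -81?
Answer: -2916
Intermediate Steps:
v(L, X) = 9 (v(L, X) = 18 + 3*(3*(-1)) = 18 + 3*(-3) = 18 - 9 = 9)
b(A, U) = -U (b(A, U) = 3 - (U*1 + 3) = 3 - (U + 3) = 3 - (3 + U) = 3 + (-3 - U) = -U)
I(q, r) = 4 (I(q, r) = -1*(-4) = 4)
(a*I(-3, (5/P(3) + 0)*(-3)))*v(-7, 9) = -81*4*9 = -324*9 = -2916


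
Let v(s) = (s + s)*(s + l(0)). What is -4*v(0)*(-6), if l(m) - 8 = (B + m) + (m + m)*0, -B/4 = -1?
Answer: 0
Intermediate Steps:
B = 4 (B = -4*(-1) = 4)
l(m) = 12 + m (l(m) = 8 + ((4 + m) + (m + m)*0) = 8 + ((4 + m) + (2*m)*0) = 8 + ((4 + m) + 0) = 8 + (4 + m) = 12 + m)
v(s) = 2*s*(12 + s) (v(s) = (s + s)*(s + (12 + 0)) = (2*s)*(s + 12) = (2*s)*(12 + s) = 2*s*(12 + s))
-4*v(0)*(-6) = -8*0*(12 + 0)*(-6) = -8*0*12*(-6) = -4*0*(-6) = 0*(-6) = 0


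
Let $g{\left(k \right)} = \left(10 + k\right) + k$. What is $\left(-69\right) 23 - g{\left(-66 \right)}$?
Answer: $-1465$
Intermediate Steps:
$g{\left(k \right)} = 10 + 2 k$
$\left(-69\right) 23 - g{\left(-66 \right)} = \left(-69\right) 23 - \left(10 + 2 \left(-66\right)\right) = -1587 - \left(10 - 132\right) = -1587 - -122 = -1587 + 122 = -1465$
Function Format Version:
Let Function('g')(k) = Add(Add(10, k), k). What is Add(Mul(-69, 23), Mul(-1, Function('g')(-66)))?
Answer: -1465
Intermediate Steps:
Function('g')(k) = Add(10, Mul(2, k))
Add(Mul(-69, 23), Mul(-1, Function('g')(-66))) = Add(Mul(-69, 23), Mul(-1, Add(10, Mul(2, -66)))) = Add(-1587, Mul(-1, Add(10, -132))) = Add(-1587, Mul(-1, -122)) = Add(-1587, 122) = -1465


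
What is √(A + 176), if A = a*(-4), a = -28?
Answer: 12*√2 ≈ 16.971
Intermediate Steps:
A = 112 (A = -28*(-4) = 112)
√(A + 176) = √(112 + 176) = √288 = 12*√2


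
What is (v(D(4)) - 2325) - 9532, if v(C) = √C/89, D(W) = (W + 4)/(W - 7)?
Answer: -11857 + 2*I*√6/267 ≈ -11857.0 + 0.018348*I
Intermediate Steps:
D(W) = (4 + W)/(-7 + W)
v(C) = √C/89
(v(D(4)) - 2325) - 9532 = (√((4 + 4)/(-7 + 4))/89 - 2325) - 9532 = (√(8/(-3))/89 - 2325) - 9532 = (√(-⅓*8)/89 - 2325) - 9532 = (√(-8/3)/89 - 2325) - 9532 = ((2*I*√6/3)/89 - 2325) - 9532 = (2*I*√6/267 - 2325) - 9532 = (-2325 + 2*I*√6/267) - 9532 = -11857 + 2*I*√6/267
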